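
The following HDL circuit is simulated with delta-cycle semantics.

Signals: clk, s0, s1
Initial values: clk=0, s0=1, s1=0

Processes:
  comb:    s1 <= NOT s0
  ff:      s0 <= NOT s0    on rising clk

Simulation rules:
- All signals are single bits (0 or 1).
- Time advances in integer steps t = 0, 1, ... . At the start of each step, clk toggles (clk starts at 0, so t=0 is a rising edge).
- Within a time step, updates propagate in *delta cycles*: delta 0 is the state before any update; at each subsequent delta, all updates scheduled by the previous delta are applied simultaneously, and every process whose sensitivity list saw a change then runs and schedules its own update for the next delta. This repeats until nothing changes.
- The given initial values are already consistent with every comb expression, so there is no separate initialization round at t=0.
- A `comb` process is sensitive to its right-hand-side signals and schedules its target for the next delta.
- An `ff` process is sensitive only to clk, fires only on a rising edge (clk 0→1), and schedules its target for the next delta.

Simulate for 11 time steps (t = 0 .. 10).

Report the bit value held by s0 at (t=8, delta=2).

0

t=0 Δ0: s0=1 s1=0 clk=0
  Δ1: clk:0→1
  Δ2: s0:1→0
  Δ3: s1:0→1
  (3Δ to stable)
t=1 Δ0: s0=0 s1=1 clk=1
  Δ1: clk:1→0
  (1Δ to stable)
t=2 Δ0: s0=0 s1=1 clk=0
  Δ1: clk:0→1
  Δ2: s0:0→1
  Δ3: s1:1→0
  (3Δ to stable)
t=3 Δ0: s0=1 s1=0 clk=1
  Δ1: clk:1→0
  (1Δ to stable)
t=4 Δ0: s0=1 s1=0 clk=0
  Δ1: clk:0→1
  Δ2: s0:1→0
  Δ3: s1:0→1
  (3Δ to stable)
t=5 Δ0: s0=0 s1=1 clk=1
  Δ1: clk:1→0
  (1Δ to stable)
t=6 Δ0: s0=0 s1=1 clk=0
  Δ1: clk:0→1
  Δ2: s0:0→1
  Δ3: s1:1→0
  (3Δ to stable)
t=7 Δ0: s0=1 s1=0 clk=1
  Δ1: clk:1→0
  (1Δ to stable)
t=8 Δ0: s0=1 s1=0 clk=0
  Δ1: clk:0→1
  Δ2: s0:1→0
  Δ3: s1:0→1
  (3Δ to stable)
t=9 Δ0: s0=0 s1=1 clk=1
  Δ1: clk:1→0
  (1Δ to stable)
t=10 Δ0: s0=0 s1=1 clk=0
  Δ1: clk:0→1
  Δ2: s0:0→1
  Δ3: s1:1→0
  (3Δ to stable)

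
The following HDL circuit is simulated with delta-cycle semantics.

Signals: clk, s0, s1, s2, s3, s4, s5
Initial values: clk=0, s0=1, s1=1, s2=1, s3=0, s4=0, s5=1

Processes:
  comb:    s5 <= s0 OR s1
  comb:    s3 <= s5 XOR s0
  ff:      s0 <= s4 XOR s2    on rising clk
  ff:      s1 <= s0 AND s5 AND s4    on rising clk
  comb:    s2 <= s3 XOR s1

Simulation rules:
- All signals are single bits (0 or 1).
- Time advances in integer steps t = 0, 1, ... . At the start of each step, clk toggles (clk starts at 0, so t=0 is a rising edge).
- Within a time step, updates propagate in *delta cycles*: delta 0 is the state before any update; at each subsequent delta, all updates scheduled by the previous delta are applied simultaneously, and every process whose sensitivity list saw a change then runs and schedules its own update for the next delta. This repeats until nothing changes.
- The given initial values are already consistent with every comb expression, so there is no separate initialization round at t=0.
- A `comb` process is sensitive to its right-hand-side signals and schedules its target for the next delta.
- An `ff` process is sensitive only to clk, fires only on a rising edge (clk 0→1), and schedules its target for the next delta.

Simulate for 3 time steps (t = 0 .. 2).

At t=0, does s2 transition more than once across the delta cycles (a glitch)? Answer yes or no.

t=0 Δ0: clk=0 s0=1 s2=1 s3=0 s5=1 s1=1 s4=0
  Δ1: clk:0→1
  Δ2: s1:1→0
  Δ3: s2:1→0
  (3Δ to stable)
t=1 Δ0: clk=1 s0=1 s2=0 s3=0 s5=1 s1=0 s4=0
  Δ1: clk:1→0
  (1Δ to stable)
t=2 Δ0: clk=0 s0=1 s2=0 s3=0 s5=1 s1=0 s4=0
  Δ1: clk:0→1
  Δ2: s0:1→0
  Δ3: s3:0→1, s5:1→0
  Δ4: s2:0→1, s3:1→0
  Δ5: s2:1→0
  (5Δ to stable)

no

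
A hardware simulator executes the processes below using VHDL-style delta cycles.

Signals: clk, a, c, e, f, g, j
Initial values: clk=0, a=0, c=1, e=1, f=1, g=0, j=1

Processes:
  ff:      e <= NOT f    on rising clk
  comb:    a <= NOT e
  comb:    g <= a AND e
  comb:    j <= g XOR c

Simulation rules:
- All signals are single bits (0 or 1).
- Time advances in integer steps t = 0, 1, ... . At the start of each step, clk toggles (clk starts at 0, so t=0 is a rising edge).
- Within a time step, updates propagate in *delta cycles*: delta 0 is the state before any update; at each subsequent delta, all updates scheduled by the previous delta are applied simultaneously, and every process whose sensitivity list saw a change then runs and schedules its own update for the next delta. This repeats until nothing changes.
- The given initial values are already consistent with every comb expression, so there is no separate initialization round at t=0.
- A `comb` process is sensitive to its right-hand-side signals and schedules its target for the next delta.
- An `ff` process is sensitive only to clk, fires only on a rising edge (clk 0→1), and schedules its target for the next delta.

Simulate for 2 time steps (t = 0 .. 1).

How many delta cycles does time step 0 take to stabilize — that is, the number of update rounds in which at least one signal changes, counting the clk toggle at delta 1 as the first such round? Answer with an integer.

t=0 Δ0: e=1 g=0 a=0 c=1 clk=0 f=1 j=1
  Δ1: clk:0→1
  Δ2: e:1→0
  Δ3: a:0→1
  (3Δ to stable)
t=1 Δ0: e=0 g=0 a=1 c=1 clk=1 f=1 j=1
  Δ1: clk:1→0
  (1Δ to stable)

3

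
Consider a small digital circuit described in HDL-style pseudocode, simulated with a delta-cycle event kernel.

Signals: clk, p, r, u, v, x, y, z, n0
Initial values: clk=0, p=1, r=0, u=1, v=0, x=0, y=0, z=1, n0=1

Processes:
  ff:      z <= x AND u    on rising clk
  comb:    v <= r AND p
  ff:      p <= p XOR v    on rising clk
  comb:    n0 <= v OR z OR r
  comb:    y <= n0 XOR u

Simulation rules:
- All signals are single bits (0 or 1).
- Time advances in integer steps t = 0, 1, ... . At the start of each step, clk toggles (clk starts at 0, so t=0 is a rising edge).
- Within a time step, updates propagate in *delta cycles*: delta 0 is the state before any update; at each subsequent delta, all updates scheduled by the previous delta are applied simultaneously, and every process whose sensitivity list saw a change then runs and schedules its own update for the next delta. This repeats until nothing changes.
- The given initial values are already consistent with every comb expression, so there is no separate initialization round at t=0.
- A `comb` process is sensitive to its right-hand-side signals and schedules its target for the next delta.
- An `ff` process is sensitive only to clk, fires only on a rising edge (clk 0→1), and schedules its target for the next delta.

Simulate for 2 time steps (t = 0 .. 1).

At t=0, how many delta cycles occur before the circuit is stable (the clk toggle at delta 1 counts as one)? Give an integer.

4

[bits: p,x,v,r,u,y,n0,clk,z]
t=0: Δ0=100010101 Δ1=100010111 Δ2=100010110 Δ3=100010010 Δ4=100011010 | 4Δ
t=1: Δ0=100011010 Δ1=100011000 | 1Δ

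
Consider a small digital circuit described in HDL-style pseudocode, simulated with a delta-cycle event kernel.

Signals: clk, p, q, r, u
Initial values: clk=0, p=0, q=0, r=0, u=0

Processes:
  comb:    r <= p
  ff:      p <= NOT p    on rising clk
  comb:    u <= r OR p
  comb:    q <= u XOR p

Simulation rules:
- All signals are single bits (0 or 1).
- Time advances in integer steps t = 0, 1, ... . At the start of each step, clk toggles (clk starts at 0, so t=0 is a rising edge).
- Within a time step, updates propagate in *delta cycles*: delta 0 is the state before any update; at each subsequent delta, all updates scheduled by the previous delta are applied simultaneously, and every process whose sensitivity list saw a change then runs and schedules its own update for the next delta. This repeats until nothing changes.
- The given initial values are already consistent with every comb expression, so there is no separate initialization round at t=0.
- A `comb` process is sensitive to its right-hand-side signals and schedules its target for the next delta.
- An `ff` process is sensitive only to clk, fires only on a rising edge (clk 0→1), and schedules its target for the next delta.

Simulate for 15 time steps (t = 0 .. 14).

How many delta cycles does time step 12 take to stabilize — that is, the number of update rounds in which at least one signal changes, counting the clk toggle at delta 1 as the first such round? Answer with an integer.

4

t=0 Δ0: clk=0 p=0 r=0 q=0 u=0
  Δ1: clk:0→1
  Δ2: p:0→1
  Δ3: r:0→1, q:0→1, u:0→1
  Δ4: q:1→0
  (4Δ to stable)
t=1 Δ0: clk=1 p=1 r=1 q=0 u=1
  Δ1: clk:1→0
  (1Δ to stable)
t=2 Δ0: clk=0 p=1 r=1 q=0 u=1
  Δ1: clk:0→1
  Δ2: p:1→0
  Δ3: r:1→0, q:0→1
  Δ4: u:1→0
  Δ5: q:1→0
  (5Δ to stable)
t=3 Δ0: clk=1 p=0 r=0 q=0 u=0
  Δ1: clk:1→0
  (1Δ to stable)
t=4 Δ0: clk=0 p=0 r=0 q=0 u=0
  Δ1: clk:0→1
  Δ2: p:0→1
  Δ3: r:0→1, q:0→1, u:0→1
  Δ4: q:1→0
  (4Δ to stable)
t=5 Δ0: clk=1 p=1 r=1 q=0 u=1
  Δ1: clk:1→0
  (1Δ to stable)
t=6 Δ0: clk=0 p=1 r=1 q=0 u=1
  Δ1: clk:0→1
  Δ2: p:1→0
  Δ3: r:1→0, q:0→1
  Δ4: u:1→0
  Δ5: q:1→0
  (5Δ to stable)
t=7 Δ0: clk=1 p=0 r=0 q=0 u=0
  Δ1: clk:1→0
  (1Δ to stable)
t=8 Δ0: clk=0 p=0 r=0 q=0 u=0
  Δ1: clk:0→1
  Δ2: p:0→1
  Δ3: r:0→1, q:0→1, u:0→1
  Δ4: q:1→0
  (4Δ to stable)
t=9 Δ0: clk=1 p=1 r=1 q=0 u=1
  Δ1: clk:1→0
  (1Δ to stable)
t=10 Δ0: clk=0 p=1 r=1 q=0 u=1
  Δ1: clk:0→1
  Δ2: p:1→0
  Δ3: r:1→0, q:0→1
  Δ4: u:1→0
  Δ5: q:1→0
  (5Δ to stable)
t=11 Δ0: clk=1 p=0 r=0 q=0 u=0
  Δ1: clk:1→0
  (1Δ to stable)
t=12 Δ0: clk=0 p=0 r=0 q=0 u=0
  Δ1: clk:0→1
  Δ2: p:0→1
  Δ3: r:0→1, q:0→1, u:0→1
  Δ4: q:1→0
  (4Δ to stable)
t=13 Δ0: clk=1 p=1 r=1 q=0 u=1
  Δ1: clk:1→0
  (1Δ to stable)
t=14 Δ0: clk=0 p=1 r=1 q=0 u=1
  Δ1: clk:0→1
  Δ2: p:1→0
  Δ3: r:1→0, q:0→1
  Δ4: u:1→0
  Δ5: q:1→0
  (5Δ to stable)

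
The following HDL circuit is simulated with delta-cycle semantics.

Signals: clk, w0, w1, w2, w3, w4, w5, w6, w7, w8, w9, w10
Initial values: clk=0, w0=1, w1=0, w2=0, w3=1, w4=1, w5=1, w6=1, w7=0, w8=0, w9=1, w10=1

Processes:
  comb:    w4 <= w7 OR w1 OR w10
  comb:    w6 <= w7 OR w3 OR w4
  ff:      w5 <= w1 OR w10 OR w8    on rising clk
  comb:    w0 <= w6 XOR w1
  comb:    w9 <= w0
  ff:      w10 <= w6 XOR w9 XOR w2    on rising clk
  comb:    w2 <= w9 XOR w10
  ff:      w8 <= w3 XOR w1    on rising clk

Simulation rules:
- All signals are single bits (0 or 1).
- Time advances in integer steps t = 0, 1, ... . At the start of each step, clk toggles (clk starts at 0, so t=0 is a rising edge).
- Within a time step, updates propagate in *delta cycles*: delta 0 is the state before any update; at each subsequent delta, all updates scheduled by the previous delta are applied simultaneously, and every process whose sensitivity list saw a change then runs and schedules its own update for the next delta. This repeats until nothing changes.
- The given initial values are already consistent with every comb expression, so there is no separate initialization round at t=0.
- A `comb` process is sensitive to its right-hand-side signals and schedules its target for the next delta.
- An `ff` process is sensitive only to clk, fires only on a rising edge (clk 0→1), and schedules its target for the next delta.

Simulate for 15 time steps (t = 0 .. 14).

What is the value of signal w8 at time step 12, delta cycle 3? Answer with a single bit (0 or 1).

1

t=0 Δ0: w4=1 w10=1 clk=0 w5=1 w6=1 w9=1 w0=1 w3=1 w1=0 w8=0 w7=0 w2=0
  Δ1: clk:0→1
  Δ2: w10:1→0, w8:0→1
  Δ3: w4:1→0, w2:0→1
  (3Δ to stable)
t=1 Δ0: w4=0 w10=0 clk=1 w5=1 w6=1 w9=1 w0=1 w3=1 w1=0 w8=1 w7=0 w2=1
  Δ1: clk:1→0
  (1Δ to stable)
t=2 Δ0: w4=0 w10=0 clk=0 w5=1 w6=1 w9=1 w0=1 w3=1 w1=0 w8=1 w7=0 w2=1
  Δ1: clk:0→1
  Δ2: w10:0→1
  Δ3: w4:0→1, w2:1→0
  (3Δ to stable)
t=3 Δ0: w4=1 w10=1 clk=1 w5=1 w6=1 w9=1 w0=1 w3=1 w1=0 w8=1 w7=0 w2=0
  Δ1: clk:1→0
  (1Δ to stable)
t=4 Δ0: w4=1 w10=1 clk=0 w5=1 w6=1 w9=1 w0=1 w3=1 w1=0 w8=1 w7=0 w2=0
  Δ1: clk:0→1
  Δ2: w10:1→0
  Δ3: w4:1→0, w2:0→1
  (3Δ to stable)
t=5 Δ0: w4=0 w10=0 clk=1 w5=1 w6=1 w9=1 w0=1 w3=1 w1=0 w8=1 w7=0 w2=1
  Δ1: clk:1→0
  (1Δ to stable)
t=6 Δ0: w4=0 w10=0 clk=0 w5=1 w6=1 w9=1 w0=1 w3=1 w1=0 w8=1 w7=0 w2=1
  Δ1: clk:0→1
  Δ2: w10:0→1
  Δ3: w4:0→1, w2:1→0
  (3Δ to stable)
t=7 Δ0: w4=1 w10=1 clk=1 w5=1 w6=1 w9=1 w0=1 w3=1 w1=0 w8=1 w7=0 w2=0
  Δ1: clk:1→0
  (1Δ to stable)
t=8 Δ0: w4=1 w10=1 clk=0 w5=1 w6=1 w9=1 w0=1 w3=1 w1=0 w8=1 w7=0 w2=0
  Δ1: clk:0→1
  Δ2: w10:1→0
  Δ3: w4:1→0, w2:0→1
  (3Δ to stable)
t=9 Δ0: w4=0 w10=0 clk=1 w5=1 w6=1 w9=1 w0=1 w3=1 w1=0 w8=1 w7=0 w2=1
  Δ1: clk:1→0
  (1Δ to stable)
t=10 Δ0: w4=0 w10=0 clk=0 w5=1 w6=1 w9=1 w0=1 w3=1 w1=0 w8=1 w7=0 w2=1
  Δ1: clk:0→1
  Δ2: w10:0→1
  Δ3: w4:0→1, w2:1→0
  (3Δ to stable)
t=11 Δ0: w4=1 w10=1 clk=1 w5=1 w6=1 w9=1 w0=1 w3=1 w1=0 w8=1 w7=0 w2=0
  Δ1: clk:1→0
  (1Δ to stable)
t=12 Δ0: w4=1 w10=1 clk=0 w5=1 w6=1 w9=1 w0=1 w3=1 w1=0 w8=1 w7=0 w2=0
  Δ1: clk:0→1
  Δ2: w10:1→0
  Δ3: w4:1→0, w2:0→1
  (3Δ to stable)
t=13 Δ0: w4=0 w10=0 clk=1 w5=1 w6=1 w9=1 w0=1 w3=1 w1=0 w8=1 w7=0 w2=1
  Δ1: clk:1→0
  (1Δ to stable)
t=14 Δ0: w4=0 w10=0 clk=0 w5=1 w6=1 w9=1 w0=1 w3=1 w1=0 w8=1 w7=0 w2=1
  Δ1: clk:0→1
  Δ2: w10:0→1
  Δ3: w4:0→1, w2:1→0
  (3Δ to stable)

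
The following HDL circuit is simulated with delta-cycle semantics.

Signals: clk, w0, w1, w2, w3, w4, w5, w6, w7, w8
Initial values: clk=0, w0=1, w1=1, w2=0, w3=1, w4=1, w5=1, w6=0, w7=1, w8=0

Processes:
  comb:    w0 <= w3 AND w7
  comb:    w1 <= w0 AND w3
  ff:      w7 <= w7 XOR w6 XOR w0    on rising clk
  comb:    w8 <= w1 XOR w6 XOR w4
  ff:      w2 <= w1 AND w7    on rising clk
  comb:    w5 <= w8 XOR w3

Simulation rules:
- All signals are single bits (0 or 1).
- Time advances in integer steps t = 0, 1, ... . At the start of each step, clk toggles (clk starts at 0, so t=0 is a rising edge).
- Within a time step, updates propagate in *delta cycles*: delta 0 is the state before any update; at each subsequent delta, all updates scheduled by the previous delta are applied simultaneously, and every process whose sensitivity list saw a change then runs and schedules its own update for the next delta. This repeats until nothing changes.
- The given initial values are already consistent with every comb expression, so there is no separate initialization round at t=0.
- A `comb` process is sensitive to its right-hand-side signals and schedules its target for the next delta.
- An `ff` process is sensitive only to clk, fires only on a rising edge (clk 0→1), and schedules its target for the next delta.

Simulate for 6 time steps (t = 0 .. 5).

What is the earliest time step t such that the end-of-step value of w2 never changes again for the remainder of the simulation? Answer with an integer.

[bits: w4,w1,w5,w2,w8,w3,w6,w0,w7,clk]
t=0: Δ0=1110010110 Δ1=1110010111 Δ2=1111010101 Δ3=1111010001 Δ4=1011010001 Δ5=1011110001 Δ6=1001110001 | 6Δ
t=1: Δ0=1001110001 Δ1=1001110000 | 1Δ
t=2: Δ0=1001110000 Δ1=1001110001 Δ2=1000110001 | 2Δ
t=3: Δ0=1000110001 Δ1=1000110000 | 1Δ
t=4: Δ0=1000110000 Δ1=1000110001 | 1Δ
t=5: Δ0=1000110001 Δ1=1000110000 | 1Δ

2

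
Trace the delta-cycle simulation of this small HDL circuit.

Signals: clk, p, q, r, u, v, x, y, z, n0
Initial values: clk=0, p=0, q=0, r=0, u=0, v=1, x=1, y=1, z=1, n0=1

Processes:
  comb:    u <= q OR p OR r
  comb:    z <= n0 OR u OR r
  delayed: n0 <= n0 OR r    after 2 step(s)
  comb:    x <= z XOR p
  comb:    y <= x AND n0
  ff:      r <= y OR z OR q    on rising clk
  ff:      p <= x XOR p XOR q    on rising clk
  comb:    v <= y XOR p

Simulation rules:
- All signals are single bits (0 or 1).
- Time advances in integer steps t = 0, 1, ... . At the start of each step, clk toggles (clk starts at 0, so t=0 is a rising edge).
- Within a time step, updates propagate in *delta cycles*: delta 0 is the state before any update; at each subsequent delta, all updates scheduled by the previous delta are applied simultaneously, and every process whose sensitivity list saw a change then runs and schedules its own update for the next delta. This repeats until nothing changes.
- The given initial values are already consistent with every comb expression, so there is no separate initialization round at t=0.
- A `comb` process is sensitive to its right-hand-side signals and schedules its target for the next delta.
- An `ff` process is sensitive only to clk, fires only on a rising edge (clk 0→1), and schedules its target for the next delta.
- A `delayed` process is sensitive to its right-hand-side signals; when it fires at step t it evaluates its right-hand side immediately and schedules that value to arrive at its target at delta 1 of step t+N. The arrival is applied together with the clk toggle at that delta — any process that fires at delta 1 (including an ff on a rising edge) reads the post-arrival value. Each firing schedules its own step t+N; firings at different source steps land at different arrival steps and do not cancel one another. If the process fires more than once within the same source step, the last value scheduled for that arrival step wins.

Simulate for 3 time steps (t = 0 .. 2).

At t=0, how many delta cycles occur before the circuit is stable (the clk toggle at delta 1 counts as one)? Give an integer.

5

[bits: r,u,n0,y,p,clk,z,v,x,q]
t=0: Δ0=0011001110 Δ1=0011011110 Δ2=1011111110 Δ3=1111111000 Δ4=1110111000 Δ5=1110111100 | 5Δ
t=1: Δ0=1110111100 Δ1=1110101100 | 1Δ
t=2: Δ0=1110101100 Δ1=1110111100 | 1Δ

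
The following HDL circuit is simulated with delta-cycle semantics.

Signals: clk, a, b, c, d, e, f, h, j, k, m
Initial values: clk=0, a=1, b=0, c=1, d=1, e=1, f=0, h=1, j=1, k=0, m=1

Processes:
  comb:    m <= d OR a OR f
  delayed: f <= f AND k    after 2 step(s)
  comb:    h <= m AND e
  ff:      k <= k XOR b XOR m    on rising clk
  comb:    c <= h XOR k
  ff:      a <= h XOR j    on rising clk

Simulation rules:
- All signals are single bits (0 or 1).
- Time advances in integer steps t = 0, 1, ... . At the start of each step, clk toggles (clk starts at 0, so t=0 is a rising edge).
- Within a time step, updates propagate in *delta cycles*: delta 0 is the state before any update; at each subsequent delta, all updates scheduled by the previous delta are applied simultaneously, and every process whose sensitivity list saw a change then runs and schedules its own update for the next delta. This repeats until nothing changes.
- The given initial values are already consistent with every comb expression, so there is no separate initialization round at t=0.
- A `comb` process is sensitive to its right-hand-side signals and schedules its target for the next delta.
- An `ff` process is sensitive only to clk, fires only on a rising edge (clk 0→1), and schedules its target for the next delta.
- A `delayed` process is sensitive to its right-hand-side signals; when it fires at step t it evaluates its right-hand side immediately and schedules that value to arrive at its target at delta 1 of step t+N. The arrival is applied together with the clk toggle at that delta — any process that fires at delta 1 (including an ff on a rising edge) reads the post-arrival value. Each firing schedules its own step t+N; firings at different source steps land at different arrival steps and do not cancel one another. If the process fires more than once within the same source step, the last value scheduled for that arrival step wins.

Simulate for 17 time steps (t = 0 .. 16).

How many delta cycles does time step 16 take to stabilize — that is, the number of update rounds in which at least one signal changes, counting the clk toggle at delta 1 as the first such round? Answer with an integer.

t=0 Δ0: f=0 d=1 e=1 m=1 clk=0 b=0 c=1 a=1 j=1 h=1 k=0
  Δ1: clk:0→1
  Δ2: a:1→0, k:0→1
  Δ3: c:1→0
  (3Δ to stable)
t=1 Δ0: f=0 d=1 e=1 m=1 clk=1 b=0 c=0 a=0 j=1 h=1 k=1
  Δ1: clk:1→0
  (1Δ to stable)
t=2 Δ0: f=0 d=1 e=1 m=1 clk=0 b=0 c=0 a=0 j=1 h=1 k=1
  Δ1: clk:0→1
  Δ2: k:1→0
  Δ3: c:0→1
  (3Δ to stable)
t=3 Δ0: f=0 d=1 e=1 m=1 clk=1 b=0 c=1 a=0 j=1 h=1 k=0
  Δ1: clk:1→0
  (1Δ to stable)
t=4 Δ0: f=0 d=1 e=1 m=1 clk=0 b=0 c=1 a=0 j=1 h=1 k=0
  Δ1: clk:0→1
  Δ2: k:0→1
  Δ3: c:1→0
  (3Δ to stable)
t=5 Δ0: f=0 d=1 e=1 m=1 clk=1 b=0 c=0 a=0 j=1 h=1 k=1
  Δ1: clk:1→0
  (1Δ to stable)
t=6 Δ0: f=0 d=1 e=1 m=1 clk=0 b=0 c=0 a=0 j=1 h=1 k=1
  Δ1: clk:0→1
  Δ2: k:1→0
  Δ3: c:0→1
  (3Δ to stable)
t=7 Δ0: f=0 d=1 e=1 m=1 clk=1 b=0 c=1 a=0 j=1 h=1 k=0
  Δ1: clk:1→0
  (1Δ to stable)
t=8 Δ0: f=0 d=1 e=1 m=1 clk=0 b=0 c=1 a=0 j=1 h=1 k=0
  Δ1: clk:0→1
  Δ2: k:0→1
  Δ3: c:1→0
  (3Δ to stable)
t=9 Δ0: f=0 d=1 e=1 m=1 clk=1 b=0 c=0 a=0 j=1 h=1 k=1
  Δ1: clk:1→0
  (1Δ to stable)
t=10 Δ0: f=0 d=1 e=1 m=1 clk=0 b=0 c=0 a=0 j=1 h=1 k=1
  Δ1: clk:0→1
  Δ2: k:1→0
  Δ3: c:0→1
  (3Δ to stable)
t=11 Δ0: f=0 d=1 e=1 m=1 clk=1 b=0 c=1 a=0 j=1 h=1 k=0
  Δ1: clk:1→0
  (1Δ to stable)
t=12 Δ0: f=0 d=1 e=1 m=1 clk=0 b=0 c=1 a=0 j=1 h=1 k=0
  Δ1: clk:0→1
  Δ2: k:0→1
  Δ3: c:1→0
  (3Δ to stable)
t=13 Δ0: f=0 d=1 e=1 m=1 clk=1 b=0 c=0 a=0 j=1 h=1 k=1
  Δ1: clk:1→0
  (1Δ to stable)
t=14 Δ0: f=0 d=1 e=1 m=1 clk=0 b=0 c=0 a=0 j=1 h=1 k=1
  Δ1: clk:0→1
  Δ2: k:1→0
  Δ3: c:0→1
  (3Δ to stable)
t=15 Δ0: f=0 d=1 e=1 m=1 clk=1 b=0 c=1 a=0 j=1 h=1 k=0
  Δ1: clk:1→0
  (1Δ to stable)
t=16 Δ0: f=0 d=1 e=1 m=1 clk=0 b=0 c=1 a=0 j=1 h=1 k=0
  Δ1: clk:0→1
  Δ2: k:0→1
  Δ3: c:1→0
  (3Δ to stable)

3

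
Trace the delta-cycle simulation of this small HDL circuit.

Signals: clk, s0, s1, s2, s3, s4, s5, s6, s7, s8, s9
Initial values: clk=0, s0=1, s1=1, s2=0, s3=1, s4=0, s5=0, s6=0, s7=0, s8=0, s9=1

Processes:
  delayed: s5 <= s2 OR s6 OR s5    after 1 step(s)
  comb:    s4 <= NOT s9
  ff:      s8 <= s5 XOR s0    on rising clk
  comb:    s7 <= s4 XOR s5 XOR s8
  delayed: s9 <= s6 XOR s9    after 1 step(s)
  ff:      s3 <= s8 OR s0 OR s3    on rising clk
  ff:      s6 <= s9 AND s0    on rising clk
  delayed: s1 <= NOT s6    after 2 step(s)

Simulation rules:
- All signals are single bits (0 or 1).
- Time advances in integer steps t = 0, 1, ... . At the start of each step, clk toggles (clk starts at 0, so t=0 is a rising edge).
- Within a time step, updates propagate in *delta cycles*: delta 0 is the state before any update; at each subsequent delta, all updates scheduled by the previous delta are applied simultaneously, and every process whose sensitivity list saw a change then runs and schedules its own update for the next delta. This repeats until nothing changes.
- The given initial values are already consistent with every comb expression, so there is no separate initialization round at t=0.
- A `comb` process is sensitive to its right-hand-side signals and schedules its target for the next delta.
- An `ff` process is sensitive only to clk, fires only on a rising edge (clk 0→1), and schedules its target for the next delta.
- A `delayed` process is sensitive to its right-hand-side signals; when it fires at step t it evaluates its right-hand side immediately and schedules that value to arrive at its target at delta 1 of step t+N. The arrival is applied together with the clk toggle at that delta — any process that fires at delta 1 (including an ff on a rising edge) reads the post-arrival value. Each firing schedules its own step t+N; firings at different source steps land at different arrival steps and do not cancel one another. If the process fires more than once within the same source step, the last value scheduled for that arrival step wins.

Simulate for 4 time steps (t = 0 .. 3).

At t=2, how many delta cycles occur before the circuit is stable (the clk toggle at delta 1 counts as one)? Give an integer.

t=0 Δ0: s9=1 s0=1 s8=0 clk=0 s4=0 s7=0 s2=0 s1=1 s6=0 s5=0 s3=1
  Δ1: clk:0→1
  Δ2: s8:0→1, s6:0→1
  Δ3: s7:0→1
  (3Δ to stable)
t=1 Δ0: s9=1 s0=1 s8=1 clk=1 s4=0 s7=1 s2=0 s1=1 s6=1 s5=0 s3=1
  Δ1: s9:1→0, clk:1→0, s5:0→1
  Δ2: s4:0→1, s7:1→0
  Δ3: s7:0→1
  (3Δ to stable)
t=2 Δ0: s9=0 s0=1 s8=1 clk=0 s4=1 s7=1 s2=0 s1=1 s6=1 s5=1 s3=1
  Δ1: s9:0→1, clk:0→1, s1:1→0
  Δ2: s8:1→0, s4:1→0
  (2Δ to stable)
t=3 Δ0: s9=1 s0=1 s8=0 clk=1 s4=0 s7=1 s2=0 s1=0 s6=1 s5=1 s3=1
  Δ1: s9:1→0, clk:1→0
  Δ2: s4:0→1
  Δ3: s7:1→0
  (3Δ to stable)

2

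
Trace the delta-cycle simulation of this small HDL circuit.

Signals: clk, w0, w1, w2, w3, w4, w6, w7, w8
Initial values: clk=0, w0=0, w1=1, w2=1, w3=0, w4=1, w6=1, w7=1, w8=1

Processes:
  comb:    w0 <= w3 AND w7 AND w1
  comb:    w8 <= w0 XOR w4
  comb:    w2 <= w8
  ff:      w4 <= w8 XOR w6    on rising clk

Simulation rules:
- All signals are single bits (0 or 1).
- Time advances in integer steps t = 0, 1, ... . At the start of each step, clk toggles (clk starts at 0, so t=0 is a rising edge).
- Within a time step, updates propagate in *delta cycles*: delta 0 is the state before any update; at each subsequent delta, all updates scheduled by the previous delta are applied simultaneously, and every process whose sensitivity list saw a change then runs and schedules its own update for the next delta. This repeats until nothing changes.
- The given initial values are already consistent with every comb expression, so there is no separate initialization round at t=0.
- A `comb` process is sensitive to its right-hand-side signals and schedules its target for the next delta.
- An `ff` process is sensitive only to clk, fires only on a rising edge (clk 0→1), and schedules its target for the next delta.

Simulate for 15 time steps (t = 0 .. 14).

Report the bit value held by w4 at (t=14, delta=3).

[bits: w2,w6,w3,w0,w7,clk,w4,w8,w1]
t=0: Δ0=110010111 Δ1=110011111 Δ2=110011011 Δ3=110011001 Δ4=010011001 | 4Δ
t=1: Δ0=010011001 Δ1=010010001 | 1Δ
t=2: Δ0=010010001 Δ1=010011001 Δ2=010011101 Δ3=010011111 Δ4=110011111 | 4Δ
t=3: Δ0=110011111 Δ1=110010111 | 1Δ
t=4: Δ0=110010111 Δ1=110011111 Δ2=110011011 Δ3=110011001 Δ4=010011001 | 4Δ
t=5: Δ0=010011001 Δ1=010010001 | 1Δ
t=6: Δ0=010010001 Δ1=010011001 Δ2=010011101 Δ3=010011111 Δ4=110011111 | 4Δ
t=7: Δ0=110011111 Δ1=110010111 | 1Δ
t=8: Δ0=110010111 Δ1=110011111 Δ2=110011011 Δ3=110011001 Δ4=010011001 | 4Δ
t=9: Δ0=010011001 Δ1=010010001 | 1Δ
t=10: Δ0=010010001 Δ1=010011001 Δ2=010011101 Δ3=010011111 Δ4=110011111 | 4Δ
t=11: Δ0=110011111 Δ1=110010111 | 1Δ
t=12: Δ0=110010111 Δ1=110011111 Δ2=110011011 Δ3=110011001 Δ4=010011001 | 4Δ
t=13: Δ0=010011001 Δ1=010010001 | 1Δ
t=14: Δ0=010010001 Δ1=010011001 Δ2=010011101 Δ3=010011111 Δ4=110011111 | 4Δ

1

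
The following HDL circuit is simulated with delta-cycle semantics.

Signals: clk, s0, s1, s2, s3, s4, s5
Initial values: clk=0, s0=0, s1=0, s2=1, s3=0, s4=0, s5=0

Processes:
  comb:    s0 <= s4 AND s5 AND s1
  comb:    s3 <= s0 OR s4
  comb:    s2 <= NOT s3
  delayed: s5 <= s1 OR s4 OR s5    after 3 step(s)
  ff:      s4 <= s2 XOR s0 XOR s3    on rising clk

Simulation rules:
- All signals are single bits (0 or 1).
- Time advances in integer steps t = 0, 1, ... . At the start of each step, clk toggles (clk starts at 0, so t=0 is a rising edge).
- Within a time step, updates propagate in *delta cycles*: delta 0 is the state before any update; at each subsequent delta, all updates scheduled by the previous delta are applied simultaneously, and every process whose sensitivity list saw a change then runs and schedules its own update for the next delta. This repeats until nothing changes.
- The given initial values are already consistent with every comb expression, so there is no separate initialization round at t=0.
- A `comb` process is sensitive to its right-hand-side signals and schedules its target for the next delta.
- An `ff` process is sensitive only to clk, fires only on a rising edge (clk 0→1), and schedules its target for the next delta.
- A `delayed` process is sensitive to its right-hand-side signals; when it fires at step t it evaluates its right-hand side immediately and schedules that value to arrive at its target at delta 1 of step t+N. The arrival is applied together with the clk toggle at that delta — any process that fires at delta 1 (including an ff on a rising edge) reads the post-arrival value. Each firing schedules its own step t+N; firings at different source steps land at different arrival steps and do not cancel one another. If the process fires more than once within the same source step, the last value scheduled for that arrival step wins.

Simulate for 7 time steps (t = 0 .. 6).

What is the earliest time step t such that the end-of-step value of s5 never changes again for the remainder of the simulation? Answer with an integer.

3

t0.Δ0 s0=0 s4=0 s5=0 s1=0 clk=0 s2=1 s3=0
t0.Δ1 s0=0 s4=0 s5=0 s1=0 clk=1 s2=1 s3=0
t0.Δ2 s0=0 s4=1 s5=0 s1=0 clk=1 s2=1 s3=0
t0.Δ3 s0=0 s4=1 s5=0 s1=0 clk=1 s2=1 s3=1
t0.Δ4 s0=0 s4=1 s5=0 s1=0 clk=1 s2=0 s3=1
t1.Δ0 s0=0 s4=1 s5=0 s1=0 clk=1 s2=0 s3=1
t1.Δ1 s0=0 s4=1 s5=0 s1=0 clk=0 s2=0 s3=1
t2.Δ0 s0=0 s4=1 s5=0 s1=0 clk=0 s2=0 s3=1
t2.Δ1 s0=0 s4=1 s5=0 s1=0 clk=1 s2=0 s3=1
t3.Δ0 s0=0 s4=1 s5=0 s1=0 clk=1 s2=0 s3=1
t3.Δ1 s0=0 s4=1 s5=1 s1=0 clk=0 s2=0 s3=1
t4.Δ0 s0=0 s4=1 s5=1 s1=0 clk=0 s2=0 s3=1
t4.Δ1 s0=0 s4=1 s5=1 s1=0 clk=1 s2=0 s3=1
t5.Δ0 s0=0 s4=1 s5=1 s1=0 clk=1 s2=0 s3=1
t5.Δ1 s0=0 s4=1 s5=1 s1=0 clk=0 s2=0 s3=1
t6.Δ0 s0=0 s4=1 s5=1 s1=0 clk=0 s2=0 s3=1
t6.Δ1 s0=0 s4=1 s5=1 s1=0 clk=1 s2=0 s3=1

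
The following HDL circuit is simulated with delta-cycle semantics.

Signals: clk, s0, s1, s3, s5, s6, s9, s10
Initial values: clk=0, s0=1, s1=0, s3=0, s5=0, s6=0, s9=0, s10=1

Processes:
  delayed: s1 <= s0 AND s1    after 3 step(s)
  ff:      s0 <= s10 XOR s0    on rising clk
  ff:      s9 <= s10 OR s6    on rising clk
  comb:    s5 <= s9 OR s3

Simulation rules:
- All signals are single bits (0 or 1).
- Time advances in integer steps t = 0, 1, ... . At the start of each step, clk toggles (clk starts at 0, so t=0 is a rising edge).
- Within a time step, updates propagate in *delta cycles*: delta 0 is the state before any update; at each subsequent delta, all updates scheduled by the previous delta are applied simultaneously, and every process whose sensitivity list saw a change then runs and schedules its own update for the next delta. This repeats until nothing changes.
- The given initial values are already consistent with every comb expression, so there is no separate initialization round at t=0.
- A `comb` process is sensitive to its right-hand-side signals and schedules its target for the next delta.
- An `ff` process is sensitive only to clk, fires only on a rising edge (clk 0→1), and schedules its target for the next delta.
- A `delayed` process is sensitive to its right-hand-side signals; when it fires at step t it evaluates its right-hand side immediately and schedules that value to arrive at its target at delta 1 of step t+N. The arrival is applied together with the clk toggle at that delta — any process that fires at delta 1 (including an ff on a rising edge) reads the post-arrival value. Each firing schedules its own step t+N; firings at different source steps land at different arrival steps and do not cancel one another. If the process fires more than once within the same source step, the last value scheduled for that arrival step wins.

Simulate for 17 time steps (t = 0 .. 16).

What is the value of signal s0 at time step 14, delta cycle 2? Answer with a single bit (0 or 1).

1

t0.Δ0 s0=1 s9=0 s5=0 s1=0 s10=1 s3=0 clk=0 s6=0
t0.Δ1 s0=1 s9=0 s5=0 s1=0 s10=1 s3=0 clk=1 s6=0
t0.Δ2 s0=0 s9=1 s5=0 s1=0 s10=1 s3=0 clk=1 s6=0
t0.Δ3 s0=0 s9=1 s5=1 s1=0 s10=1 s3=0 clk=1 s6=0
t1.Δ0 s0=0 s9=1 s5=1 s1=0 s10=1 s3=0 clk=1 s6=0
t1.Δ1 s0=0 s9=1 s5=1 s1=0 s10=1 s3=0 clk=0 s6=0
t2.Δ0 s0=0 s9=1 s5=1 s1=0 s10=1 s3=0 clk=0 s6=0
t2.Δ1 s0=0 s9=1 s5=1 s1=0 s10=1 s3=0 clk=1 s6=0
t2.Δ2 s0=1 s9=1 s5=1 s1=0 s10=1 s3=0 clk=1 s6=0
t3.Δ0 s0=1 s9=1 s5=1 s1=0 s10=1 s3=0 clk=1 s6=0
t3.Δ1 s0=1 s9=1 s5=1 s1=0 s10=1 s3=0 clk=0 s6=0
t4.Δ0 s0=1 s9=1 s5=1 s1=0 s10=1 s3=0 clk=0 s6=0
t4.Δ1 s0=1 s9=1 s5=1 s1=0 s10=1 s3=0 clk=1 s6=0
t4.Δ2 s0=0 s9=1 s5=1 s1=0 s10=1 s3=0 clk=1 s6=0
t5.Δ0 s0=0 s9=1 s5=1 s1=0 s10=1 s3=0 clk=1 s6=0
t5.Δ1 s0=0 s9=1 s5=1 s1=0 s10=1 s3=0 clk=0 s6=0
t6.Δ0 s0=0 s9=1 s5=1 s1=0 s10=1 s3=0 clk=0 s6=0
t6.Δ1 s0=0 s9=1 s5=1 s1=0 s10=1 s3=0 clk=1 s6=0
t6.Δ2 s0=1 s9=1 s5=1 s1=0 s10=1 s3=0 clk=1 s6=0
t7.Δ0 s0=1 s9=1 s5=1 s1=0 s10=1 s3=0 clk=1 s6=0
t7.Δ1 s0=1 s9=1 s5=1 s1=0 s10=1 s3=0 clk=0 s6=0
t8.Δ0 s0=1 s9=1 s5=1 s1=0 s10=1 s3=0 clk=0 s6=0
t8.Δ1 s0=1 s9=1 s5=1 s1=0 s10=1 s3=0 clk=1 s6=0
t8.Δ2 s0=0 s9=1 s5=1 s1=0 s10=1 s3=0 clk=1 s6=0
t9.Δ0 s0=0 s9=1 s5=1 s1=0 s10=1 s3=0 clk=1 s6=0
t9.Δ1 s0=0 s9=1 s5=1 s1=0 s10=1 s3=0 clk=0 s6=0
t10.Δ0 s0=0 s9=1 s5=1 s1=0 s10=1 s3=0 clk=0 s6=0
t10.Δ1 s0=0 s9=1 s5=1 s1=0 s10=1 s3=0 clk=1 s6=0
t10.Δ2 s0=1 s9=1 s5=1 s1=0 s10=1 s3=0 clk=1 s6=0
t11.Δ0 s0=1 s9=1 s5=1 s1=0 s10=1 s3=0 clk=1 s6=0
t11.Δ1 s0=1 s9=1 s5=1 s1=0 s10=1 s3=0 clk=0 s6=0
t12.Δ0 s0=1 s9=1 s5=1 s1=0 s10=1 s3=0 clk=0 s6=0
t12.Δ1 s0=1 s9=1 s5=1 s1=0 s10=1 s3=0 clk=1 s6=0
t12.Δ2 s0=0 s9=1 s5=1 s1=0 s10=1 s3=0 clk=1 s6=0
t13.Δ0 s0=0 s9=1 s5=1 s1=0 s10=1 s3=0 clk=1 s6=0
t13.Δ1 s0=0 s9=1 s5=1 s1=0 s10=1 s3=0 clk=0 s6=0
t14.Δ0 s0=0 s9=1 s5=1 s1=0 s10=1 s3=0 clk=0 s6=0
t14.Δ1 s0=0 s9=1 s5=1 s1=0 s10=1 s3=0 clk=1 s6=0
t14.Δ2 s0=1 s9=1 s5=1 s1=0 s10=1 s3=0 clk=1 s6=0
t15.Δ0 s0=1 s9=1 s5=1 s1=0 s10=1 s3=0 clk=1 s6=0
t15.Δ1 s0=1 s9=1 s5=1 s1=0 s10=1 s3=0 clk=0 s6=0
t16.Δ0 s0=1 s9=1 s5=1 s1=0 s10=1 s3=0 clk=0 s6=0
t16.Δ1 s0=1 s9=1 s5=1 s1=0 s10=1 s3=0 clk=1 s6=0
t16.Δ2 s0=0 s9=1 s5=1 s1=0 s10=1 s3=0 clk=1 s6=0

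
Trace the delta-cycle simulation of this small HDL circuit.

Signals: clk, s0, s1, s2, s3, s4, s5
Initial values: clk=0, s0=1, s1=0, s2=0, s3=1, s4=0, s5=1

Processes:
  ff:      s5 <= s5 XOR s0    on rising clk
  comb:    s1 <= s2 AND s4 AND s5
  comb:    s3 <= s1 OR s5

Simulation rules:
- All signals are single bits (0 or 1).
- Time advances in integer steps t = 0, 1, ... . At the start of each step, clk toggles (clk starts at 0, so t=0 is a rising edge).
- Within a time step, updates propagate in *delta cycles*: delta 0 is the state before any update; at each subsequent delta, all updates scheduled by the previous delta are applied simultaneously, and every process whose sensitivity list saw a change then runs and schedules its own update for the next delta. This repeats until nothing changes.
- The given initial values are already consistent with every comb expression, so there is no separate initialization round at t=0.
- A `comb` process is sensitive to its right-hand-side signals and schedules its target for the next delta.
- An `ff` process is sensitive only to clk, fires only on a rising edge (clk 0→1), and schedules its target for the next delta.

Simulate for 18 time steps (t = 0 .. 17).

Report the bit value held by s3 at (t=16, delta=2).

t=0 Δ0: s3=1 s0=1 s2=0 s4=0 s1=0 s5=1 clk=0
  Δ1: clk:0→1
  Δ2: s5:1→0
  Δ3: s3:1→0
  (3Δ to stable)
t=1 Δ0: s3=0 s0=1 s2=0 s4=0 s1=0 s5=0 clk=1
  Δ1: clk:1→0
  (1Δ to stable)
t=2 Δ0: s3=0 s0=1 s2=0 s4=0 s1=0 s5=0 clk=0
  Δ1: clk:0→1
  Δ2: s5:0→1
  Δ3: s3:0→1
  (3Δ to stable)
t=3 Δ0: s3=1 s0=1 s2=0 s4=0 s1=0 s5=1 clk=1
  Δ1: clk:1→0
  (1Δ to stable)
t=4 Δ0: s3=1 s0=1 s2=0 s4=0 s1=0 s5=1 clk=0
  Δ1: clk:0→1
  Δ2: s5:1→0
  Δ3: s3:1→0
  (3Δ to stable)
t=5 Δ0: s3=0 s0=1 s2=0 s4=0 s1=0 s5=0 clk=1
  Δ1: clk:1→0
  (1Δ to stable)
t=6 Δ0: s3=0 s0=1 s2=0 s4=0 s1=0 s5=0 clk=0
  Δ1: clk:0→1
  Δ2: s5:0→1
  Δ3: s3:0→1
  (3Δ to stable)
t=7 Δ0: s3=1 s0=1 s2=0 s4=0 s1=0 s5=1 clk=1
  Δ1: clk:1→0
  (1Δ to stable)
t=8 Δ0: s3=1 s0=1 s2=0 s4=0 s1=0 s5=1 clk=0
  Δ1: clk:0→1
  Δ2: s5:1→0
  Δ3: s3:1→0
  (3Δ to stable)
t=9 Δ0: s3=0 s0=1 s2=0 s4=0 s1=0 s5=0 clk=1
  Δ1: clk:1→0
  (1Δ to stable)
t=10 Δ0: s3=0 s0=1 s2=0 s4=0 s1=0 s5=0 clk=0
  Δ1: clk:0→1
  Δ2: s5:0→1
  Δ3: s3:0→1
  (3Δ to stable)
t=11 Δ0: s3=1 s0=1 s2=0 s4=0 s1=0 s5=1 clk=1
  Δ1: clk:1→0
  (1Δ to stable)
t=12 Δ0: s3=1 s0=1 s2=0 s4=0 s1=0 s5=1 clk=0
  Δ1: clk:0→1
  Δ2: s5:1→0
  Δ3: s3:1→0
  (3Δ to stable)
t=13 Δ0: s3=0 s0=1 s2=0 s4=0 s1=0 s5=0 clk=1
  Δ1: clk:1→0
  (1Δ to stable)
t=14 Δ0: s3=0 s0=1 s2=0 s4=0 s1=0 s5=0 clk=0
  Δ1: clk:0→1
  Δ2: s5:0→1
  Δ3: s3:0→1
  (3Δ to stable)
t=15 Δ0: s3=1 s0=1 s2=0 s4=0 s1=0 s5=1 clk=1
  Δ1: clk:1→0
  (1Δ to stable)
t=16 Δ0: s3=1 s0=1 s2=0 s4=0 s1=0 s5=1 clk=0
  Δ1: clk:0→1
  Δ2: s5:1→0
  Δ3: s3:1→0
  (3Δ to stable)
t=17 Δ0: s3=0 s0=1 s2=0 s4=0 s1=0 s5=0 clk=1
  Δ1: clk:1→0
  (1Δ to stable)

1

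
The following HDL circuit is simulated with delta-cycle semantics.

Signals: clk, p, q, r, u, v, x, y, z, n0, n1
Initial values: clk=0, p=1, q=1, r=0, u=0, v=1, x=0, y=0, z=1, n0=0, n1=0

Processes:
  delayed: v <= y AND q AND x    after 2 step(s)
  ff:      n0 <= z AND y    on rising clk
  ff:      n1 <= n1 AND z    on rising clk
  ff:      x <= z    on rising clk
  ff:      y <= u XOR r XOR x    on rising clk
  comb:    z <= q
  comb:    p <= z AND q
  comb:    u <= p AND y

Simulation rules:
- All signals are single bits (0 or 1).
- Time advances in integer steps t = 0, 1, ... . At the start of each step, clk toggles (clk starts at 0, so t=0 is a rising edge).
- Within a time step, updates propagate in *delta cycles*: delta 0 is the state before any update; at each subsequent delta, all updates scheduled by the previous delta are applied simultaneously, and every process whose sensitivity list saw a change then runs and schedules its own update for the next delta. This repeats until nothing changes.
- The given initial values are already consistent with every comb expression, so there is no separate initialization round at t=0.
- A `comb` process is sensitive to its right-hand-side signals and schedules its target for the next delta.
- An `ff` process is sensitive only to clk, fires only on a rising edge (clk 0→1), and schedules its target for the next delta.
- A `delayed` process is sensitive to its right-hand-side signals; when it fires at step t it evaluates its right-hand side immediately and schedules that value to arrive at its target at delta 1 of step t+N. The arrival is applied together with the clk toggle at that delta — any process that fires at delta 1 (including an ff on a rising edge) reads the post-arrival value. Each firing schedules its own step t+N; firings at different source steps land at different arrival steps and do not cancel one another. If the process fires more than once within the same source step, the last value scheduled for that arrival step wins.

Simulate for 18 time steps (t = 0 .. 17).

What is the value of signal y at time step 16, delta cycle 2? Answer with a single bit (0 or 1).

t=0 Δ0: z=1 clk=0 q=1 r=0 v=1 x=0 n0=0 n1=0 p=1 u=0 y=0
  Δ1: clk:0→1
  Δ2: x:0→1
  (2Δ to stable)
t=1 Δ0: z=1 clk=1 q=1 r=0 v=1 x=1 n0=0 n1=0 p=1 u=0 y=0
  Δ1: clk:1→0
  (1Δ to stable)
t=2 Δ0: z=1 clk=0 q=1 r=0 v=1 x=1 n0=0 n1=0 p=1 u=0 y=0
  Δ1: clk:0→1, v:1→0
  Δ2: y:0→1
  Δ3: u:0→1
  (3Δ to stable)
t=3 Δ0: z=1 clk=1 q=1 r=0 v=0 x=1 n0=0 n1=0 p=1 u=1 y=1
  Δ1: clk:1→0
  (1Δ to stable)
t=4 Δ0: z=1 clk=0 q=1 r=0 v=0 x=1 n0=0 n1=0 p=1 u=1 y=1
  Δ1: clk:0→1, v:0→1
  Δ2: n0:0→1, y:1→0
  Δ3: u:1→0
  (3Δ to stable)
t=5 Δ0: z=1 clk=1 q=1 r=0 v=1 x=1 n0=1 n1=0 p=1 u=0 y=0
  Δ1: clk:1→0
  (1Δ to stable)
t=6 Δ0: z=1 clk=0 q=1 r=0 v=1 x=1 n0=1 n1=0 p=1 u=0 y=0
  Δ1: clk:0→1, v:1→0
  Δ2: n0:1→0, y:0→1
  Δ3: u:0→1
  (3Δ to stable)
t=7 Δ0: z=1 clk=1 q=1 r=0 v=0 x=1 n0=0 n1=0 p=1 u=1 y=1
  Δ1: clk:1→0
  (1Δ to stable)
t=8 Δ0: z=1 clk=0 q=1 r=0 v=0 x=1 n0=0 n1=0 p=1 u=1 y=1
  Δ1: clk:0→1, v:0→1
  Δ2: n0:0→1, y:1→0
  Δ3: u:1→0
  (3Δ to stable)
t=9 Δ0: z=1 clk=1 q=1 r=0 v=1 x=1 n0=1 n1=0 p=1 u=0 y=0
  Δ1: clk:1→0
  (1Δ to stable)
t=10 Δ0: z=1 clk=0 q=1 r=0 v=1 x=1 n0=1 n1=0 p=1 u=0 y=0
  Δ1: clk:0→1, v:1→0
  Δ2: n0:1→0, y:0→1
  Δ3: u:0→1
  (3Δ to stable)
t=11 Δ0: z=1 clk=1 q=1 r=0 v=0 x=1 n0=0 n1=0 p=1 u=1 y=1
  Δ1: clk:1→0
  (1Δ to stable)
t=12 Δ0: z=1 clk=0 q=1 r=0 v=0 x=1 n0=0 n1=0 p=1 u=1 y=1
  Δ1: clk:0→1, v:0→1
  Δ2: n0:0→1, y:1→0
  Δ3: u:1→0
  (3Δ to stable)
t=13 Δ0: z=1 clk=1 q=1 r=0 v=1 x=1 n0=1 n1=0 p=1 u=0 y=0
  Δ1: clk:1→0
  (1Δ to stable)
t=14 Δ0: z=1 clk=0 q=1 r=0 v=1 x=1 n0=1 n1=0 p=1 u=0 y=0
  Δ1: clk:0→1, v:1→0
  Δ2: n0:1→0, y:0→1
  Δ3: u:0→1
  (3Δ to stable)
t=15 Δ0: z=1 clk=1 q=1 r=0 v=0 x=1 n0=0 n1=0 p=1 u=1 y=1
  Δ1: clk:1→0
  (1Δ to stable)
t=16 Δ0: z=1 clk=0 q=1 r=0 v=0 x=1 n0=0 n1=0 p=1 u=1 y=1
  Δ1: clk:0→1, v:0→1
  Δ2: n0:0→1, y:1→0
  Δ3: u:1→0
  (3Δ to stable)
t=17 Δ0: z=1 clk=1 q=1 r=0 v=1 x=1 n0=1 n1=0 p=1 u=0 y=0
  Δ1: clk:1→0
  (1Δ to stable)

0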